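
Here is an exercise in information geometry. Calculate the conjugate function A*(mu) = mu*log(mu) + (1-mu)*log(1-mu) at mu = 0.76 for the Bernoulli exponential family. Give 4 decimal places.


Legendre transform for Bernoulli:
A*(mu) = mu*log(mu) + (1-mu)*log(1-mu).
mu = 0.76, 1-mu = 0.24.
mu*log(mu) = 0.76*log(0.76) = -0.208572.
(1-mu)*log(1-mu) = 0.24*log(0.24) = -0.342508.
A* = -0.208572 + -0.342508 = -0.5511

-0.5511


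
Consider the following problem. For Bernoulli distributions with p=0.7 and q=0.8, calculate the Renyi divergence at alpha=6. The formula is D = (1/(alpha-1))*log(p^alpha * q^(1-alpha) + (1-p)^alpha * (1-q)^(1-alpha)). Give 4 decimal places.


Renyi divergence of order alpha between Bernoulli distributions:
D = (1/(alpha-1))*log(p^alpha * q^(1-alpha) + (1-p)^alpha * (1-q)^(1-alpha)).
alpha = 6, p = 0.7, q = 0.8.
p^alpha * q^(1-alpha) = 0.7^6 * 0.8^-5 = 0.359036.
(1-p)^alpha * (1-q)^(1-alpha) = 0.3^6 * 0.2^-5 = 2.278125.
sum = 0.359036 + 2.278125 = 2.637161.
D = (1/5)*log(2.637161) = 0.1939

0.1939


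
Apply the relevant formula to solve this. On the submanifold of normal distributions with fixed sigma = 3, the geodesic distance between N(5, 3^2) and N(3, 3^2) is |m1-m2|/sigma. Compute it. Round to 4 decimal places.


On the fixed-variance normal subfamily, geodesic distance = |m1-m2|/sigma.
|5 - 3| = 2.
sigma = 3.
d = 2/3 = 0.6667

0.6667


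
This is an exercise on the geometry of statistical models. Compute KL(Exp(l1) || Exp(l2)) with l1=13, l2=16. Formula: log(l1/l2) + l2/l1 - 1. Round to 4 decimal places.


KL divergence for exponential family:
KL = log(l1/l2) + l2/l1 - 1.
log(13/16) = -0.207639.
16/13 = 1.230769.
KL = -0.207639 + 1.230769 - 1 = 0.0231

0.0231


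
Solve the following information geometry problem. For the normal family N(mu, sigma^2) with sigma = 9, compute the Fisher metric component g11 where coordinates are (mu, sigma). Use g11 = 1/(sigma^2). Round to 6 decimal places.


For the 2-parameter normal family, the Fisher metric has:
  g11 = 1/sigma^2, g22 = 2/sigma^2.
sigma = 9, sigma^2 = 81.
g11 = 0.012346

0.012346


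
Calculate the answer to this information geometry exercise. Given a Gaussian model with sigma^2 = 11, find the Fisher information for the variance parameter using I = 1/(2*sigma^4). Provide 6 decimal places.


Fisher information for variance: I(sigma^2) = 1/(2*sigma^4).
sigma^2 = 11, so sigma^4 = 121.
I = 1/(2*121) = 1/242 = 0.004132

0.004132


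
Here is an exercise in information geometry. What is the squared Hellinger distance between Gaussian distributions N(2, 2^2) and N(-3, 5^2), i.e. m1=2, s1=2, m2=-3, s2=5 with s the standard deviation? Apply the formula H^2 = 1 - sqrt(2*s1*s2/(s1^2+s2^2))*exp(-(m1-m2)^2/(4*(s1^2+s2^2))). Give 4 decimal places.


Squared Hellinger distance for Gaussians:
H^2 = 1 - sqrt(2*s1*s2/(s1^2+s2^2)) * exp(-(m1-m2)^2/(4*(s1^2+s2^2))).
s1^2 = 4, s2^2 = 25, s1^2+s2^2 = 29.
sqrt(2*2*5/(29)) = 0.830455.
(m1-m2)^2 = (5)^2 = 25.
exp(-25/(4*29)) = exp(-0.215517) = 0.806124.
H^2 = 1 - 0.830455*0.806124 = 0.3306

0.3306


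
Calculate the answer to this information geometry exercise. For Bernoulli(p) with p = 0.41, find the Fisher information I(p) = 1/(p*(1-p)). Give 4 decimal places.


For Bernoulli(p), Fisher information is I(p) = 1/(p*(1-p)).
p = 0.41, 1-p = 0.59.
p*(1-p) = 0.2419.
I(p) = 1/0.2419 = 4.1339

4.1339


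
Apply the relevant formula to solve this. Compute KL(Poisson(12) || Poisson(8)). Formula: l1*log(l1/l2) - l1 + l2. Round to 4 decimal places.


KL divergence for Poisson:
KL = l1*log(l1/l2) - l1 + l2.
l1 = 12, l2 = 8.
log(12/8) = 0.405465.
l1*log(l1/l2) = 12 * 0.405465 = 4.865581.
KL = 4.865581 - 12 + 8 = 0.8656

0.8656


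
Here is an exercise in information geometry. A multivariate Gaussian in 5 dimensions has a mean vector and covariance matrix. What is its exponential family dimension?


Exponential family dimension calculation:
For 5-dim MVN: mean has 5 params, covariance has 5*6/2 = 15 unique entries.
Total dim = 5 + 15 = 20.

20


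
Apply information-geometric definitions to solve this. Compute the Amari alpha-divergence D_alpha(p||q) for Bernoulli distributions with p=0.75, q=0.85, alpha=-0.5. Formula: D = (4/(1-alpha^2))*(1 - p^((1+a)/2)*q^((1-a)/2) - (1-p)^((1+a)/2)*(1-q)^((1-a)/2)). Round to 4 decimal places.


Amari alpha-divergence:
D = (4/(1-alpha^2))*(1 - p^((1+a)/2)*q^((1-a)/2) - (1-p)^((1+a)/2)*(1-q)^((1-a)/2)).
alpha = -0.5, p = 0.75, q = 0.85.
e1 = (1+alpha)/2 = 0.25, e2 = (1-alpha)/2 = 0.75.
t1 = p^e1 * q^e2 = 0.75^0.25 * 0.85^0.75 = 0.823815.
t2 = (1-p)^e1 * (1-q)^e2 = 0.25^0.25 * 0.15^0.75 = 0.170433.
4/(1-alpha^2) = 5.333333.
D = 5.333333*(1 - 0.823815 - 0.170433) = 0.0307

0.0307


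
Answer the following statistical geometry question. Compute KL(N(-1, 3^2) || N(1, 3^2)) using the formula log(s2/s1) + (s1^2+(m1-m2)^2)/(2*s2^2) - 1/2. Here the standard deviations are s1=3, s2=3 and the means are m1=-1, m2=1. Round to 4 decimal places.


KL divergence between normal distributions:
KL = log(s2/s1) + (s1^2 + (m1-m2)^2)/(2*s2^2) - 1/2.
log(3/3) = 0.0.
(3^2 + (-1-1)^2)/(2*3^2) = (9 + 4)/18 = 0.722222.
KL = 0.0 + 0.722222 - 0.5 = 0.2222

0.2222


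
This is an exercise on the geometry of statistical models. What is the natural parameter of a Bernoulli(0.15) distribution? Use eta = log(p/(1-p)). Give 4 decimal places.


Natural parameter for Bernoulli: eta = log(p/(1-p)).
p = 0.15, 1-p = 0.85.
p/(1-p) = 0.176471.
eta = log(0.176471) = -1.7346

-1.7346


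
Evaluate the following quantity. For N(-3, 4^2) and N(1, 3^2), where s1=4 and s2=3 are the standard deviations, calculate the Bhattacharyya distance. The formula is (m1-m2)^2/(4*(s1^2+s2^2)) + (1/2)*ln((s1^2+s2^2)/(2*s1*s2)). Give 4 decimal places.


Bhattacharyya distance between two Gaussians:
DB = (m1-m2)^2/(4*(s1^2+s2^2)) + (1/2)*ln((s1^2+s2^2)/(2*s1*s2)).
(m1-m2)^2 = (-4)^2 = 16.
s1^2+s2^2 = 16 + 9 = 25.
term1 = 16/100 = 0.16.
term2 = 0.5*ln(25/24.0) = 0.020411.
DB = 0.16 + 0.020411 = 0.1804

0.1804


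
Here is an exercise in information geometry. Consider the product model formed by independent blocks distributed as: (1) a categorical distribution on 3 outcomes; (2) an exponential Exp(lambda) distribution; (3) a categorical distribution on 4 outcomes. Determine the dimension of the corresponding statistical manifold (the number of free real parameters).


The dimension of a statistical manifold equals the number of free
(independent) real parameters of the model. For a product of independent
blocks the parameter counts add.
- categorical on 3 outcomes (probabilities sum to 1): 3-1 = 2.
- exponential (lambda): 1.
- categorical on 4 outcomes (probabilities sum to 1): 4-1 = 3.
Total = 2 + 1 + 3 = 6.
Dimension = 6

6


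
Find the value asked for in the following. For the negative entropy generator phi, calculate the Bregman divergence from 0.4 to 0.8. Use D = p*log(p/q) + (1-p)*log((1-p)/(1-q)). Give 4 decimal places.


Bregman divergence with negative entropy generator:
D = p*log(p/q) + (1-p)*log((1-p)/(1-q)).
p = 0.4, q = 0.8.
p*log(p/q) = 0.4*log(0.4/0.8) = -0.277259.
(1-p)*log((1-p)/(1-q)) = 0.6*log(0.6/0.2) = 0.659167.
D = -0.277259 + 0.659167 = 0.3819

0.3819


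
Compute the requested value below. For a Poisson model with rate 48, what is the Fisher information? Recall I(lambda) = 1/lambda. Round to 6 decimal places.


Fisher information for Poisson: I(lambda) = 1/lambda.
lambda = 48.
I(lambda) = 1/48 = 0.020833

0.020833


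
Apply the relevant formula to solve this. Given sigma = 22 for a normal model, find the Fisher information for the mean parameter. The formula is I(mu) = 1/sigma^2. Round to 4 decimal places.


The Fisher information for the mean of a normal distribution is I(mu) = 1/sigma^2.
sigma = 22, so sigma^2 = 484.
I(mu) = 1/484 = 0.0021

0.0021


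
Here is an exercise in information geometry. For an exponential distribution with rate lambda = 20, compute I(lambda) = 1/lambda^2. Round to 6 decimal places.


Fisher information for exponential: I(lambda) = 1/lambda^2.
lambda = 20, lambda^2 = 400.
I = 1/400 = 0.002500

0.002500


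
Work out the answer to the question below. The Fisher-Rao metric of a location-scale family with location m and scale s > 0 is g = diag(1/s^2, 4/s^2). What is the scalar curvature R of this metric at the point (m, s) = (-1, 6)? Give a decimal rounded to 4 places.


The metric has the form g = (A dm^2 + B ds^2)/s^2 with A = 1, B = 4.
Substitute u = sqrt(A/B)*m: g = B*(du^2 + ds^2)/s^2, i.e. B times the
Poincare upper half-plane metric, which has constant Gaussian curvature -1.
Scaling a 2D metric by a constant c divides the Gaussian curvature by c,
so K = -1/B = -1/(4) = -0.2500 everywhere (the point (m, s) = (-1, 6) is irrelevant:
the curvature is constant).
Scalar curvature in dimension 2: R = 2K = -2/(4) = -0.5000.

-0.5000


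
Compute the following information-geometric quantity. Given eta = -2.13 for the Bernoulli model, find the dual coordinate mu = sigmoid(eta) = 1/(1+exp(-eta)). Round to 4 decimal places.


Dual coordinate (expectation parameter) for Bernoulli:
mu = 1/(1+exp(-eta)).
eta = -2.13.
exp(-eta) = exp(2.13) = 8.414867.
mu = 1/(1+8.414867) = 0.1062

0.1062


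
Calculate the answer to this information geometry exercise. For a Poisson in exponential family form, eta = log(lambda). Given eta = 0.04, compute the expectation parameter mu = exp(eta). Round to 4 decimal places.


Expectation parameter for Poisson exponential family:
mu = exp(eta).
eta = 0.04.
mu = exp(0.04) = 1.0408

1.0408


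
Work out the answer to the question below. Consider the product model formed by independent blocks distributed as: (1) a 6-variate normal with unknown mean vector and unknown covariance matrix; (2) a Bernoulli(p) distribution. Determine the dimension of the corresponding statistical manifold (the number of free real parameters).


The dimension of a statistical manifold equals the number of free
(independent) real parameters of the model. For a product of independent
blocks the parameter counts add.
- 6-variate normal: 6 (mean) + 6*7/2 = 21 (symmetric covariance) = 27.
- Bernoulli (p): 1.
Total = 27 + 1 = 28.
Dimension = 28

28


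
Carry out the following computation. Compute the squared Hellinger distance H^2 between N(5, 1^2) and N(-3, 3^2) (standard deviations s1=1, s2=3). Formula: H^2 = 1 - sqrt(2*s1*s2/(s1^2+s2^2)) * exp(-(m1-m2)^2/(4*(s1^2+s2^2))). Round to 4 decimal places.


Squared Hellinger distance for Gaussians:
H^2 = 1 - sqrt(2*s1*s2/(s1^2+s2^2)) * exp(-(m1-m2)^2/(4*(s1^2+s2^2))).
s1^2 = 1, s2^2 = 9, s1^2+s2^2 = 10.
sqrt(2*1*3/(10)) = 0.774597.
(m1-m2)^2 = (8)^2 = 64.
exp(-64/(4*10)) = exp(-1.6) = 0.201897.
H^2 = 1 - 0.774597*0.201897 = 0.8436

0.8436


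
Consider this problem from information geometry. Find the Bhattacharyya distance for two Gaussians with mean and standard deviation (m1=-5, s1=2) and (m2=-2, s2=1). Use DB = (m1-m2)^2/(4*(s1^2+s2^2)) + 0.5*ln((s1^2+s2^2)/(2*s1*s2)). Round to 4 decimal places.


Bhattacharyya distance between two Gaussians:
DB = (m1-m2)^2/(4*(s1^2+s2^2)) + (1/2)*ln((s1^2+s2^2)/(2*s1*s2)).
(m1-m2)^2 = (-3)^2 = 9.
s1^2+s2^2 = 4 + 1 = 5.
term1 = 9/20 = 0.45.
term2 = 0.5*ln(5/4.0) = 0.111572.
DB = 0.45 + 0.111572 = 0.5616

0.5616


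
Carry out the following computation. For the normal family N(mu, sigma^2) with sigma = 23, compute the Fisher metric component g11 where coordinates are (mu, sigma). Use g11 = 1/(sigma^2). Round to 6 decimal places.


For the 2-parameter normal family, the Fisher metric has:
  g11 = 1/sigma^2, g22 = 2/sigma^2.
sigma = 23, sigma^2 = 529.
g11 = 0.001890

0.001890


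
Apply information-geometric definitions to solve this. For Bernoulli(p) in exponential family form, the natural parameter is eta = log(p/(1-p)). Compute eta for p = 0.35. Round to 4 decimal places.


Natural parameter for Bernoulli: eta = log(p/(1-p)).
p = 0.35, 1-p = 0.65.
p/(1-p) = 0.538462.
eta = log(0.538462) = -0.6190

-0.6190


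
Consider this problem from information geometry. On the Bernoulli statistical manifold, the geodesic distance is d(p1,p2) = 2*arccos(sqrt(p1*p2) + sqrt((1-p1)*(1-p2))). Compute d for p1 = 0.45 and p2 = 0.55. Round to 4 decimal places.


Geodesic distance on Bernoulli manifold:
d(p1,p2) = 2*arccos(sqrt(p1*p2) + sqrt((1-p1)*(1-p2))).
sqrt(p1*p2) = sqrt(0.45*0.55) = 0.497494.
sqrt((1-p1)*(1-p2)) = sqrt(0.55*0.45) = 0.497494.
arg = 0.497494 + 0.497494 = 0.994987.
d = 2*arccos(0.994987) = 0.2003

0.2003


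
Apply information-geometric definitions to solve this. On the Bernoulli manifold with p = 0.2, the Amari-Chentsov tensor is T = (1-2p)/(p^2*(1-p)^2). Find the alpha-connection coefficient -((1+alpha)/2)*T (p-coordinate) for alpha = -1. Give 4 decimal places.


Skewness (Amari-Chentsov) tensor: T = (1-2p)/(p^2*(1-p)^2).
p = 0.2, 1-2p = 0.6, p^2 = 0.04, (1-p)^2 = 0.64.
T = 0.6/(0.04 * 0.64) = 23.4375.
In the p-coordinate, Gamma^(alpha) = Gamma^(0) - (alpha/2)*T with Gamma^(0) = (1/2)*g'(p) = -T/2,
so Gamma^(alpha) = -((1+alpha)/2)*T.
alpha = -1, -(1+alpha)/2 = 0.0.
Gamma = 0.0 * 23.4375 = 0.0000

0.0000


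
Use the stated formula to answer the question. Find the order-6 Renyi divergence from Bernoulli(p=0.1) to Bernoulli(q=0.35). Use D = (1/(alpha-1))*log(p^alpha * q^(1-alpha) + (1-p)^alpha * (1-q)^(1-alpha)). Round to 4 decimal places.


Renyi divergence of order alpha between Bernoulli distributions:
D = (1/(alpha-1))*log(p^alpha * q^(1-alpha) + (1-p)^alpha * (1-q)^(1-alpha)).
alpha = 6, p = 0.1, q = 0.35.
p^alpha * q^(1-alpha) = 0.1^6 * 0.35^-5 = 0.00019.
(1-p)^alpha * (1-q)^(1-alpha) = 0.9^6 * 0.65^-5 = 4.58024.
sum = 0.00019 + 4.58024 = 4.580431.
D = (1/5)*log(4.580431) = 0.3044

0.3044


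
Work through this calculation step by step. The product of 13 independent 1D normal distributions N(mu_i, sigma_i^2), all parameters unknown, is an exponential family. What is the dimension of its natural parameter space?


Exponential family dimension calculation:
Each univariate normal has two natural parameters (mu/sigma^2 and -1/(2 sigma^2)).
With 13 independent components, dim = 2 * 13 = 26.

26


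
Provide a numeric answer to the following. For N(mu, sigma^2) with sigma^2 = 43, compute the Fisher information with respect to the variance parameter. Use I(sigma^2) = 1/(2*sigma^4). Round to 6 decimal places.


Fisher information for variance: I(sigma^2) = 1/(2*sigma^4).
sigma^2 = 43, so sigma^4 = 1849.
I = 1/(2*1849) = 1/3698 = 0.000270

0.000270


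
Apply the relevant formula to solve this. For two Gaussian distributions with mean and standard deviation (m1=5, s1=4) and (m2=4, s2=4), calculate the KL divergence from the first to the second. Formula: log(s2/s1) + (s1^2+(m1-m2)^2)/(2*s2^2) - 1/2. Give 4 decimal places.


KL divergence between normal distributions:
KL = log(s2/s1) + (s1^2 + (m1-m2)^2)/(2*s2^2) - 1/2.
log(4/4) = 0.0.
(4^2 + (5-4)^2)/(2*4^2) = (16 + 1)/32 = 0.53125.
KL = 0.0 + 0.53125 - 0.5 = 0.0313

0.0313


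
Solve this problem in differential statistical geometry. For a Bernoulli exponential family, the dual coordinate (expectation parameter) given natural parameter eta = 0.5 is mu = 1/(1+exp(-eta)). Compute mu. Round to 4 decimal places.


Dual coordinate (expectation parameter) for Bernoulli:
mu = 1/(1+exp(-eta)).
eta = 0.5.
exp(-eta) = exp(-0.5) = 0.606531.
mu = 1/(1+0.606531) = 0.6225

0.6225


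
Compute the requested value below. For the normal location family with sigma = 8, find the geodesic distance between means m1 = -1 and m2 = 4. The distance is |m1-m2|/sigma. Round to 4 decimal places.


On the fixed-variance normal subfamily, geodesic distance = |m1-m2|/sigma.
|-1 - 4| = 5.
sigma = 8.
d = 5/8 = 0.6250

0.6250


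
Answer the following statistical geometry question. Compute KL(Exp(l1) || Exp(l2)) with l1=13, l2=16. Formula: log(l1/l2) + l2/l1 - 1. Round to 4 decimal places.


KL divergence for exponential family:
KL = log(l1/l2) + l2/l1 - 1.
log(13/16) = -0.207639.
16/13 = 1.230769.
KL = -0.207639 + 1.230769 - 1 = 0.0231

0.0231


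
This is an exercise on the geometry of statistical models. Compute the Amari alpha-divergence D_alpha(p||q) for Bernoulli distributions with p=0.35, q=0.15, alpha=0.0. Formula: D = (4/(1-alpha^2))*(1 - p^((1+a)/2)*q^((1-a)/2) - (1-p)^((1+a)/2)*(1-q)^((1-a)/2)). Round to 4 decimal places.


Amari alpha-divergence:
D = (4/(1-alpha^2))*(1 - p^((1+a)/2)*q^((1-a)/2) - (1-p)^((1+a)/2)*(1-q)^((1-a)/2)).
alpha = 0.0, p = 0.35, q = 0.15.
e1 = (1+alpha)/2 = 0.5, e2 = (1-alpha)/2 = 0.5.
t1 = p^e1 * q^e2 = 0.35^0.5 * 0.15^0.5 = 0.229129.
t2 = (1-p)^e1 * (1-q)^e2 = 0.65^0.5 * 0.85^0.5 = 0.743303.
4/(1-alpha^2) = 4.0.
D = 4.0*(1 - 0.229129 - 0.743303) = 0.1103

0.1103


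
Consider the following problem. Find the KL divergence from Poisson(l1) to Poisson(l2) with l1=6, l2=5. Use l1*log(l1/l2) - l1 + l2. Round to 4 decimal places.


KL divergence for Poisson:
KL = l1*log(l1/l2) - l1 + l2.
l1 = 6, l2 = 5.
log(6/5) = 0.182322.
l1*log(l1/l2) = 6 * 0.182322 = 1.093929.
KL = 1.093929 - 6 + 5 = 0.0939

0.0939


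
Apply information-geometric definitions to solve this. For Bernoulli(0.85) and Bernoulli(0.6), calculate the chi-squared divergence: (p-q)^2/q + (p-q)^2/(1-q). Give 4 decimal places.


Chi-squared divergence between Bernoulli distributions:
chi^2 = (p-q)^2/q + (p-q)^2/(1-q).
p = 0.85, q = 0.6, p-q = 0.25.
(p-q)^2 = 0.0625.
term1 = 0.0625/0.6 = 0.104167.
term2 = 0.0625/0.4 = 0.15625.
chi^2 = 0.104167 + 0.15625 = 0.2604

0.2604


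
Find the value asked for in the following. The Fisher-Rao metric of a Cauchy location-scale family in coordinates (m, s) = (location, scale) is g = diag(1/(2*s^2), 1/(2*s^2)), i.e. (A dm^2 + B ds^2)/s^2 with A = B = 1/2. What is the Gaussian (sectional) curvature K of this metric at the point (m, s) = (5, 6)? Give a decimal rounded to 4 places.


The metric has the form g = (A dm^2 + B ds^2)/s^2 with A = 1/2, B = 1/2.
Substitute u = sqrt(A/B)*m: g = B*(du^2 + ds^2)/s^2, i.e. B times the
Poincare upper half-plane metric, which has constant Gaussian curvature -1.
Scaling a 2D metric by a constant c divides the Gaussian curvature by c,
so K = -1/B = -1/(1/2) = -2.0000 everywhere (the point (m, s) = (5, 6) is irrelevant:
the curvature is constant).
The requested Gaussian curvature is K = -2.0000.

-2.0000


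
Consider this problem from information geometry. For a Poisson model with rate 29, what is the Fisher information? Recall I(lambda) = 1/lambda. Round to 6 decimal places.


Fisher information for Poisson: I(lambda) = 1/lambda.
lambda = 29.
I(lambda) = 1/29 = 0.034483

0.034483


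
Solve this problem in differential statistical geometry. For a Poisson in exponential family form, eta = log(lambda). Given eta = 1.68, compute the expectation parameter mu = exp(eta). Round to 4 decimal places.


Expectation parameter for Poisson exponential family:
mu = exp(eta).
eta = 1.68.
mu = exp(1.68) = 5.3656

5.3656


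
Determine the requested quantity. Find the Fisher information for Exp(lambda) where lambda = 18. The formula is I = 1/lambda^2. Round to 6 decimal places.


Fisher information for exponential: I(lambda) = 1/lambda^2.
lambda = 18, lambda^2 = 324.
I = 1/324 = 0.003086

0.003086


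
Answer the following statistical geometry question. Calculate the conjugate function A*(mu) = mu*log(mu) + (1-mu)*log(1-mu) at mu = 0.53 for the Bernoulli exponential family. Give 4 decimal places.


Legendre transform for Bernoulli:
A*(mu) = mu*log(mu) + (1-mu)*log(1-mu).
mu = 0.53, 1-mu = 0.47.
mu*log(mu) = 0.53*log(0.53) = -0.336485.
(1-mu)*log(1-mu) = 0.47*log(0.47) = -0.354861.
A* = -0.336485 + -0.354861 = -0.6913

-0.6913


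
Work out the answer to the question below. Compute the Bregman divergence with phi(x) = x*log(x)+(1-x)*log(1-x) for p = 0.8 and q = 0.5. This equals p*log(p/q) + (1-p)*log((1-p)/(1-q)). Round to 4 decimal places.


Bregman divergence with negative entropy generator:
D = p*log(p/q) + (1-p)*log((1-p)/(1-q)).
p = 0.8, q = 0.5.
p*log(p/q) = 0.8*log(0.8/0.5) = 0.376003.
(1-p)*log((1-p)/(1-q)) = 0.2*log(0.2/0.5) = -0.183258.
D = 0.376003 + -0.183258 = 0.1927

0.1927


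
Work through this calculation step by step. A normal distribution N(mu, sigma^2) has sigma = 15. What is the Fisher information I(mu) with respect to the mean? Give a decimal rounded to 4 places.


The Fisher information for the mean of a normal distribution is I(mu) = 1/sigma^2.
sigma = 15, so sigma^2 = 225.
I(mu) = 1/225 = 0.0044

0.0044


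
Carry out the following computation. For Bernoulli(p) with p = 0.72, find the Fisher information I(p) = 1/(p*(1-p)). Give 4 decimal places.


For Bernoulli(p), Fisher information is I(p) = 1/(p*(1-p)).
p = 0.72, 1-p = 0.28.
p*(1-p) = 0.2016.
I(p) = 1/0.2016 = 4.9603

4.9603


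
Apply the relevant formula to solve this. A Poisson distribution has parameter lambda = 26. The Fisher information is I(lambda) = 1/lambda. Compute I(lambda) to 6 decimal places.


Fisher information for Poisson: I(lambda) = 1/lambda.
lambda = 26.
I(lambda) = 1/26 = 0.038462

0.038462


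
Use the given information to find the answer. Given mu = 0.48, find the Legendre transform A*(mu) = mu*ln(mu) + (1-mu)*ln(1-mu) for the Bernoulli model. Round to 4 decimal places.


Legendre transform for Bernoulli:
A*(mu) = mu*log(mu) + (1-mu)*log(1-mu).
mu = 0.48, 1-mu = 0.52.
mu*log(mu) = 0.48*log(0.48) = -0.352305.
(1-mu)*log(1-mu) = 0.52*log(0.52) = -0.340042.
A* = -0.352305 + -0.340042 = -0.6923

-0.6923


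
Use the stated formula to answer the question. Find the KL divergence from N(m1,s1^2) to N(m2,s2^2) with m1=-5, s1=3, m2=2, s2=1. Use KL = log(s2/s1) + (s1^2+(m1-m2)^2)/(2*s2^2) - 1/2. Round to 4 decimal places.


KL divergence between normal distributions:
KL = log(s2/s1) + (s1^2 + (m1-m2)^2)/(2*s2^2) - 1/2.
log(1/3) = -1.098612.
(3^2 + (-5-2)^2)/(2*1^2) = (9 + 49)/2 = 29.0.
KL = -1.098612 + 29.0 - 0.5 = 27.4014

27.4014


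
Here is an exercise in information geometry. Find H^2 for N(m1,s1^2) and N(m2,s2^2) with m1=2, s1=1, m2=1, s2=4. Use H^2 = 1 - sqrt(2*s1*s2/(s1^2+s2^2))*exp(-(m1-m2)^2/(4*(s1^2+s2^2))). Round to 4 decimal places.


Squared Hellinger distance for Gaussians:
H^2 = 1 - sqrt(2*s1*s2/(s1^2+s2^2)) * exp(-(m1-m2)^2/(4*(s1^2+s2^2))).
s1^2 = 1, s2^2 = 16, s1^2+s2^2 = 17.
sqrt(2*1*4/(17)) = 0.685994.
(m1-m2)^2 = (1)^2 = 1.
exp(-1/(4*17)) = exp(-0.014706) = 0.985402.
H^2 = 1 - 0.685994*0.985402 = 0.3240

0.3240


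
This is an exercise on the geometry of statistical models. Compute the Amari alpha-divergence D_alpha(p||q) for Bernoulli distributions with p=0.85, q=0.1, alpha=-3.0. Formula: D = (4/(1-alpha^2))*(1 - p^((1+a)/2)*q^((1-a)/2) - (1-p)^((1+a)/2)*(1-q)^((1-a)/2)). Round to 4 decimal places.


Amari alpha-divergence:
D = (4/(1-alpha^2))*(1 - p^((1+a)/2)*q^((1-a)/2) - (1-p)^((1+a)/2)*(1-q)^((1-a)/2)).
alpha = -3.0, p = 0.85, q = 0.1.
e1 = (1+alpha)/2 = -1.0, e2 = (1-alpha)/2 = 2.0.
t1 = p^e1 * q^e2 = 0.85^-1.0 * 0.1^2.0 = 0.011765.
t2 = (1-p)^e1 * (1-q)^e2 = 0.15^-1.0 * 0.9^2.0 = 5.4.
4/(1-alpha^2) = -0.5.
D = -0.5*(1 - 0.011765 - 5.4) = 2.2059

2.2059


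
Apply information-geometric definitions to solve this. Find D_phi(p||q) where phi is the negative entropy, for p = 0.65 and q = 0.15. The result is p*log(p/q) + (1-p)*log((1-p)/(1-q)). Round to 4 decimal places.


Bregman divergence with negative entropy generator:
D = p*log(p/q) + (1-p)*log((1-p)/(1-q)).
p = 0.65, q = 0.15.
p*log(p/q) = 0.65*log(0.65/0.15) = 0.953119.
(1-p)*log((1-p)/(1-q)) = 0.35*log(0.35/0.85) = -0.310556.
D = 0.953119 + -0.310556 = 0.6426

0.6426


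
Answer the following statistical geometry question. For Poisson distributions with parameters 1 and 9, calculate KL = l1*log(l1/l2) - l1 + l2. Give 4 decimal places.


KL divergence for Poisson:
KL = l1*log(l1/l2) - l1 + l2.
l1 = 1, l2 = 9.
log(1/9) = -2.197225.
l1*log(l1/l2) = 1 * -2.197225 = -2.197225.
KL = -2.197225 - 1 + 9 = 5.8028

5.8028


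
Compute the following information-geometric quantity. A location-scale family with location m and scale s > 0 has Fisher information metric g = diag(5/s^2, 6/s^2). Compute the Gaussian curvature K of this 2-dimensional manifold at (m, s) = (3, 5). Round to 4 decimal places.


The metric has the form g = (A dm^2 + B ds^2)/s^2 with A = 5, B = 6.
Substitute u = sqrt(A/B)*m: g = B*(du^2 + ds^2)/s^2, i.e. B times the
Poincare upper half-plane metric, which has constant Gaussian curvature -1.
Scaling a 2D metric by a constant c divides the Gaussian curvature by c,
so K = -1/B = -1/(6) = -0.1667 everywhere (the point (m, s) = (3, 5) is irrelevant:
the curvature is constant).
The requested Gaussian curvature is K = -0.1667.

-0.1667


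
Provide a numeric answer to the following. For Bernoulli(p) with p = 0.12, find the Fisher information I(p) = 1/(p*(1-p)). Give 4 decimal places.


For Bernoulli(p), Fisher information is I(p) = 1/(p*(1-p)).
p = 0.12, 1-p = 0.88.
p*(1-p) = 0.1056.
I(p) = 1/0.1056 = 9.4697

9.4697


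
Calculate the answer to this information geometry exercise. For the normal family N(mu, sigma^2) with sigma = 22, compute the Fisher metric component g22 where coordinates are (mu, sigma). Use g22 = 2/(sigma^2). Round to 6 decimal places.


For the 2-parameter normal family, the Fisher metric has:
  g11 = 1/sigma^2, g22 = 2/sigma^2.
sigma = 22, sigma^2 = 484.
g22 = 0.004132

0.004132


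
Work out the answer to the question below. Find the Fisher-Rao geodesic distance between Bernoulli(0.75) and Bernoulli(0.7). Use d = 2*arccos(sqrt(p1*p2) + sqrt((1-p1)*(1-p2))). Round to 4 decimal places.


Geodesic distance on Bernoulli manifold:
d(p1,p2) = 2*arccos(sqrt(p1*p2) + sqrt((1-p1)*(1-p2))).
sqrt(p1*p2) = sqrt(0.75*0.7) = 0.724569.
sqrt((1-p1)*(1-p2)) = sqrt(0.25*0.3) = 0.273861.
arg = 0.724569 + 0.273861 = 0.99843.
d = 2*arccos(0.99843) = 0.1121

0.1121


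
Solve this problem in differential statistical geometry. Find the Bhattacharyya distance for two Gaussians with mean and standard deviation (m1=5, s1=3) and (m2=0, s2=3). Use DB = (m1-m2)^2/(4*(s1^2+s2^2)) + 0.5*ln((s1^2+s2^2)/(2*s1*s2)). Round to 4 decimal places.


Bhattacharyya distance between two Gaussians:
DB = (m1-m2)^2/(4*(s1^2+s2^2)) + (1/2)*ln((s1^2+s2^2)/(2*s1*s2)).
(m1-m2)^2 = (5)^2 = 25.
s1^2+s2^2 = 9 + 9 = 18.
term1 = 25/72 = 0.347222.
term2 = 0.5*ln(18/18.0) = 0.0.
DB = 0.347222 + 0.0 = 0.3472

0.3472


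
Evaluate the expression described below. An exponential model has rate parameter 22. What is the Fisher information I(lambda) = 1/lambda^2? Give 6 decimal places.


Fisher information for exponential: I(lambda) = 1/lambda^2.
lambda = 22, lambda^2 = 484.
I = 1/484 = 0.002066

0.002066


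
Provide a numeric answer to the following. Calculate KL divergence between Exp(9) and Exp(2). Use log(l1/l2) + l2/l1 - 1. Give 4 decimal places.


KL divergence for exponential family:
KL = log(l1/l2) + l2/l1 - 1.
log(9/2) = 1.504077.
2/9 = 0.222222.
KL = 1.504077 + 0.222222 - 1 = 0.7263

0.7263


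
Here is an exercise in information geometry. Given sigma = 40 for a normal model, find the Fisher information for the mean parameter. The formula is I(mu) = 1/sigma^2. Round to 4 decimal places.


The Fisher information for the mean of a normal distribution is I(mu) = 1/sigma^2.
sigma = 40, so sigma^2 = 1600.
I(mu) = 1/1600 = 0.0006

0.0006


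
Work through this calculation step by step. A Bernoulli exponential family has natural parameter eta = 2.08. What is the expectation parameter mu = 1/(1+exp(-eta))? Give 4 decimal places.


Dual coordinate (expectation parameter) for Bernoulli:
mu = 1/(1+exp(-eta)).
eta = 2.08.
exp(-eta) = exp(-2.08) = 0.12493.
mu = 1/(1+0.12493) = 0.8889

0.8889


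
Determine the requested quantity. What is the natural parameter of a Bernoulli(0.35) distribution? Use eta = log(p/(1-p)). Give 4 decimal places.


Natural parameter for Bernoulli: eta = log(p/(1-p)).
p = 0.35, 1-p = 0.65.
p/(1-p) = 0.538462.
eta = log(0.538462) = -0.6190

-0.6190


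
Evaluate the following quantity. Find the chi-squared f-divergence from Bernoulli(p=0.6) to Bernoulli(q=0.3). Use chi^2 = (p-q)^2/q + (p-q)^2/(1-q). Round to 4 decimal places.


Chi-squared divergence between Bernoulli distributions:
chi^2 = (p-q)^2/q + (p-q)^2/(1-q).
p = 0.6, q = 0.3, p-q = 0.3.
(p-q)^2 = 0.09.
term1 = 0.09/0.3 = 0.3.
term2 = 0.09/0.7 = 0.128571.
chi^2 = 0.3 + 0.128571 = 0.4286

0.4286


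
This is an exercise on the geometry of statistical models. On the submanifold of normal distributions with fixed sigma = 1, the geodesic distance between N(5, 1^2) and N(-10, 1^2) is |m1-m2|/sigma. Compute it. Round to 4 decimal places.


On the fixed-variance normal subfamily, geodesic distance = |m1-m2|/sigma.
|5 - -10| = 15.
sigma = 1.
d = 15/1 = 15.0000

15.0000


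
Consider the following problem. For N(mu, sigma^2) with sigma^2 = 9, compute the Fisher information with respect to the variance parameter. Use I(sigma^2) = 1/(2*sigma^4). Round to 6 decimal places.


Fisher information for variance: I(sigma^2) = 1/(2*sigma^4).
sigma^2 = 9, so sigma^4 = 81.
I = 1/(2*81) = 1/162 = 0.006173

0.006173


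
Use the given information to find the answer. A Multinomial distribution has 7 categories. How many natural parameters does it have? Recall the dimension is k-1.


Exponential family dimension calculation:
For Multinomial with k=7 categories, dim = k-1 = 6.

6


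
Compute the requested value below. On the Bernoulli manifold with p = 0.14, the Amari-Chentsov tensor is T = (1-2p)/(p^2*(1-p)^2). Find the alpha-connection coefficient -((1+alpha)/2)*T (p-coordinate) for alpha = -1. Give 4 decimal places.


Skewness (Amari-Chentsov) tensor: T = (1-2p)/(p^2*(1-p)^2).
p = 0.14, 1-2p = 0.72, p^2 = 0.0196, (1-p)^2 = 0.7396.
T = 0.72/(0.0196 * 0.7396) = 49.668326.
In the p-coordinate, Gamma^(alpha) = Gamma^(0) - (alpha/2)*T with Gamma^(0) = (1/2)*g'(p) = -T/2,
so Gamma^(alpha) = -((1+alpha)/2)*T.
alpha = -1, -(1+alpha)/2 = 0.0.
Gamma = 0.0 * 49.668326 = 0.0000

0.0000


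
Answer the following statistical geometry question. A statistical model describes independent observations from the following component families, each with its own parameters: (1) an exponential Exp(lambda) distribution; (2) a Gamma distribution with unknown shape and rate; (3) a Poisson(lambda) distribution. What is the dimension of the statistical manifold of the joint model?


The dimension of a statistical manifold equals the number of free
(independent) real parameters of the model. For a product of independent
blocks the parameter counts add.
- exponential (lambda): 1.
- Gamma (shape, rate): 2.
- Poisson (lambda): 1.
Total = 1 + 2 + 1 = 4.
Dimension = 4

4


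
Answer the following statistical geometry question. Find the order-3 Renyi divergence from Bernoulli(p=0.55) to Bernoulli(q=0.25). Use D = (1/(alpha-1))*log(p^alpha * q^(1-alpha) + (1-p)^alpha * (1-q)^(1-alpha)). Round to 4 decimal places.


Renyi divergence of order alpha between Bernoulli distributions:
D = (1/(alpha-1))*log(p^alpha * q^(1-alpha) + (1-p)^alpha * (1-q)^(1-alpha)).
alpha = 3, p = 0.55, q = 0.25.
p^alpha * q^(1-alpha) = 0.55^3 * 0.25^-2 = 2.662.
(1-p)^alpha * (1-q)^(1-alpha) = 0.45^3 * 0.75^-2 = 0.162.
sum = 2.662 + 0.162 = 2.824.
D = (1/2)*log(2.824) = 0.5191

0.5191


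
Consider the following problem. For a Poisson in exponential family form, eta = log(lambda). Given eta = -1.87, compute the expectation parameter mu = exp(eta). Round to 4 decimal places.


Expectation parameter for Poisson exponential family:
mu = exp(eta).
eta = -1.87.
mu = exp(-1.87) = 0.1541

0.1541


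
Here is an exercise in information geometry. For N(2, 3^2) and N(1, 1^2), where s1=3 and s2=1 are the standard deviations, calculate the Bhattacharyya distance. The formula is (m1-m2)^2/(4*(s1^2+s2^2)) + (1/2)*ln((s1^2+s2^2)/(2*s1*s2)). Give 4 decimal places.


Bhattacharyya distance between two Gaussians:
DB = (m1-m2)^2/(4*(s1^2+s2^2)) + (1/2)*ln((s1^2+s2^2)/(2*s1*s2)).
(m1-m2)^2 = (1)^2 = 1.
s1^2+s2^2 = 9 + 1 = 10.
term1 = 1/40 = 0.025.
term2 = 0.5*ln(10/6.0) = 0.255413.
DB = 0.025 + 0.255413 = 0.2804

0.2804


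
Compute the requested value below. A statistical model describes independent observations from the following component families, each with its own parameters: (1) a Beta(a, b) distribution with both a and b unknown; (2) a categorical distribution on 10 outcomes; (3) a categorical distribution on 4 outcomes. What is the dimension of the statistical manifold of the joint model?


The dimension of a statistical manifold equals the number of free
(independent) real parameters of the model. For a product of independent
blocks the parameter counts add.
- Beta (a, b): 2.
- categorical on 10 outcomes (probabilities sum to 1): 10-1 = 9.
- categorical on 4 outcomes (probabilities sum to 1): 4-1 = 3.
Total = 2 + 9 + 3 = 14.
Dimension = 14

14


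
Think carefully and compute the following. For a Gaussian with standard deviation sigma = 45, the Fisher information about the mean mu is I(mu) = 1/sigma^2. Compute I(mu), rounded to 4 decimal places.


The Fisher information for the mean of a normal distribution is I(mu) = 1/sigma^2.
sigma = 45, so sigma^2 = 2025.
I(mu) = 1/2025 = 0.0005

0.0005


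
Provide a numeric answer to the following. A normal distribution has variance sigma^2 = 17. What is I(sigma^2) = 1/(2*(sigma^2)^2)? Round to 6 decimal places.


Fisher information for variance: I(sigma^2) = 1/(2*sigma^4).
sigma^2 = 17, so sigma^4 = 289.
I = 1/(2*289) = 1/578 = 0.001730

0.001730


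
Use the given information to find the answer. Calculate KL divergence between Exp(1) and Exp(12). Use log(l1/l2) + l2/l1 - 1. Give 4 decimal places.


KL divergence for exponential family:
KL = log(l1/l2) + l2/l1 - 1.
log(1/12) = -2.484907.
12/1 = 12.0.
KL = -2.484907 + 12.0 - 1 = 8.5151

8.5151


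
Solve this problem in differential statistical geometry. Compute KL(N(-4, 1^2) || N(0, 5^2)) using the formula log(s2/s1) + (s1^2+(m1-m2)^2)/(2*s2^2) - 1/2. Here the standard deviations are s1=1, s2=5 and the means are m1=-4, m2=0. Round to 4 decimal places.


KL divergence between normal distributions:
KL = log(s2/s1) + (s1^2 + (m1-m2)^2)/(2*s2^2) - 1/2.
log(5/1) = 1.609438.
(1^2 + (-4-0)^2)/(2*5^2) = (1 + 16)/50 = 0.34.
KL = 1.609438 + 0.34 - 0.5 = 1.4494

1.4494


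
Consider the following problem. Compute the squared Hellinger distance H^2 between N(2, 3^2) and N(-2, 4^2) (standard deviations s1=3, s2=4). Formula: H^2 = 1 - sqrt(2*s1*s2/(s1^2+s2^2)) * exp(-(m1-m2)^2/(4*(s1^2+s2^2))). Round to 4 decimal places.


Squared Hellinger distance for Gaussians:
H^2 = 1 - sqrt(2*s1*s2/(s1^2+s2^2)) * exp(-(m1-m2)^2/(4*(s1^2+s2^2))).
s1^2 = 9, s2^2 = 16, s1^2+s2^2 = 25.
sqrt(2*3*4/(25)) = 0.979796.
(m1-m2)^2 = (4)^2 = 16.
exp(-16/(4*25)) = exp(-0.16) = 0.852144.
H^2 = 1 - 0.979796*0.852144 = 0.1651

0.1651


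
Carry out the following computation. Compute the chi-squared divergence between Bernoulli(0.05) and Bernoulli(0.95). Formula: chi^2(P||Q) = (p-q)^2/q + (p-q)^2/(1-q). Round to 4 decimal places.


Chi-squared divergence between Bernoulli distributions:
chi^2 = (p-q)^2/q + (p-q)^2/(1-q).
p = 0.05, q = 0.95, p-q = -0.9.
(p-q)^2 = 0.81.
term1 = 0.81/0.95 = 0.852632.
term2 = 0.81/0.05 = 16.2.
chi^2 = 0.852632 + 16.2 = 17.0526

17.0526


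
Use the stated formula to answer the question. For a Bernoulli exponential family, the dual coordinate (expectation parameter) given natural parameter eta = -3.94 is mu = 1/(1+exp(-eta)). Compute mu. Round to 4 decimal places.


Dual coordinate (expectation parameter) for Bernoulli:
mu = 1/(1+exp(-eta)).
eta = -3.94.
exp(-eta) = exp(3.94) = 51.418601.
mu = 1/(1+51.418601) = 0.0191

0.0191


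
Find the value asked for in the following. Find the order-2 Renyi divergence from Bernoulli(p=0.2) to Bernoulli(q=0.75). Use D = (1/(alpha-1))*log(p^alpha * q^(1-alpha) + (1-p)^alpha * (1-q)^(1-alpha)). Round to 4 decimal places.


Renyi divergence of order alpha between Bernoulli distributions:
D = (1/(alpha-1))*log(p^alpha * q^(1-alpha) + (1-p)^alpha * (1-q)^(1-alpha)).
alpha = 2, p = 0.2, q = 0.75.
p^alpha * q^(1-alpha) = 0.2^2 * 0.75^-1 = 0.053333.
(1-p)^alpha * (1-q)^(1-alpha) = 0.8^2 * 0.25^-1 = 2.56.
sum = 0.053333 + 2.56 = 2.613333.
D = (1/1)*log(2.613333) = 0.9606

0.9606


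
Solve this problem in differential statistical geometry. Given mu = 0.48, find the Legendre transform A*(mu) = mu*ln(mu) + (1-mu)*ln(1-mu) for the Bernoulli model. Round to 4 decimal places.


Legendre transform for Bernoulli:
A*(mu) = mu*log(mu) + (1-mu)*log(1-mu).
mu = 0.48, 1-mu = 0.52.
mu*log(mu) = 0.48*log(0.48) = -0.352305.
(1-mu)*log(1-mu) = 0.52*log(0.52) = -0.340042.
A* = -0.352305 + -0.340042 = -0.6923

-0.6923


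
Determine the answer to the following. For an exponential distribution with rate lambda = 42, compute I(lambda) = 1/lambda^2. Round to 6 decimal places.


Fisher information for exponential: I(lambda) = 1/lambda^2.
lambda = 42, lambda^2 = 1764.
I = 1/1764 = 0.000567

0.000567


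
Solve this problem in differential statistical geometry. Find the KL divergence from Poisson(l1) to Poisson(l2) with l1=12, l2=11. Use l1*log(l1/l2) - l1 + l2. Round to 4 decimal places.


KL divergence for Poisson:
KL = l1*log(l1/l2) - l1 + l2.
l1 = 12, l2 = 11.
log(12/11) = 0.087011.
l1*log(l1/l2) = 12 * 0.087011 = 1.044137.
KL = 1.044137 - 12 + 11 = 0.0441

0.0441


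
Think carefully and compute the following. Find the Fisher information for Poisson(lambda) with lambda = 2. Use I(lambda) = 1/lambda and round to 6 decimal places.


Fisher information for Poisson: I(lambda) = 1/lambda.
lambda = 2.
I(lambda) = 1/2 = 0.500000

0.500000


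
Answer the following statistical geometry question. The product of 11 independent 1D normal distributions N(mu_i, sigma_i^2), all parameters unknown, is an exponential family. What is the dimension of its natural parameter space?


Exponential family dimension calculation:
Each univariate normal has two natural parameters (mu/sigma^2 and -1/(2 sigma^2)).
With 11 independent components, dim = 2 * 11 = 22.

22


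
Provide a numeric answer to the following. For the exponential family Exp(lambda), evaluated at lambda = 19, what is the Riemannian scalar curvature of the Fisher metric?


This family has a single free parameter, so its statistical manifold
is 1-dimensional. The Riemann curvature tensor of any 1-dimensional
Riemannian manifold vanishes identically, so R = 0.

0


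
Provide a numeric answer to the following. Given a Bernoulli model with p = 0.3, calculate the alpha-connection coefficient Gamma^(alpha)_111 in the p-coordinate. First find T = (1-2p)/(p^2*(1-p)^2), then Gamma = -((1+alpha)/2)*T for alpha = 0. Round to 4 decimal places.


Skewness (Amari-Chentsov) tensor: T = (1-2p)/(p^2*(1-p)^2).
p = 0.3, 1-2p = 0.4, p^2 = 0.09, (1-p)^2 = 0.49.
T = 0.4/(0.09 * 0.49) = 9.070295.
In the p-coordinate, Gamma^(alpha) = Gamma^(0) - (alpha/2)*T with Gamma^(0) = (1/2)*g'(p) = -T/2,
so Gamma^(alpha) = -((1+alpha)/2)*T.
alpha = 0, -(1+alpha)/2 = -0.5.
Gamma = -0.5 * 9.070295 = -4.5351

-4.5351


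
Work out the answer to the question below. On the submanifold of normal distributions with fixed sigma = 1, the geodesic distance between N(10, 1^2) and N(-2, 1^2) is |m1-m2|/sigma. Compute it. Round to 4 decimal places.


On the fixed-variance normal subfamily, geodesic distance = |m1-m2|/sigma.
|10 - -2| = 12.
sigma = 1.
d = 12/1 = 12.0000

12.0000


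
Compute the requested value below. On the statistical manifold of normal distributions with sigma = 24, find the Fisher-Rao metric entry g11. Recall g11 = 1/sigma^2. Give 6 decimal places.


For the 2-parameter normal family, the Fisher metric has:
  g11 = 1/sigma^2, g22 = 2/sigma^2.
sigma = 24, sigma^2 = 576.
g11 = 0.001736

0.001736


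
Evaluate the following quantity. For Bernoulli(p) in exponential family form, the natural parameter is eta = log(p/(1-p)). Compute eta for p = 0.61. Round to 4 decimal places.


Natural parameter for Bernoulli: eta = log(p/(1-p)).
p = 0.61, 1-p = 0.39.
p/(1-p) = 1.564103.
eta = log(1.564103) = 0.4473

0.4473
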